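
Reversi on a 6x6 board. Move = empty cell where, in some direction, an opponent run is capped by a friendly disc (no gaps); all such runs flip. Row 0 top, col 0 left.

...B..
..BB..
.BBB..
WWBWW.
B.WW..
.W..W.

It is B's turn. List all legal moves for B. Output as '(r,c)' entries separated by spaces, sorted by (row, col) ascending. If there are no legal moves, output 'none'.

Answer: (2,0) (3,5) (4,1) (4,4) (4,5) (5,2) (5,3)

Derivation:
(2,0): flips 1 -> legal
(2,4): no bracket -> illegal
(2,5): no bracket -> illegal
(3,5): flips 2 -> legal
(4,1): flips 1 -> legal
(4,4): flips 1 -> legal
(4,5): flips 1 -> legal
(5,0): no bracket -> illegal
(5,2): flips 1 -> legal
(5,3): flips 2 -> legal
(5,5): no bracket -> illegal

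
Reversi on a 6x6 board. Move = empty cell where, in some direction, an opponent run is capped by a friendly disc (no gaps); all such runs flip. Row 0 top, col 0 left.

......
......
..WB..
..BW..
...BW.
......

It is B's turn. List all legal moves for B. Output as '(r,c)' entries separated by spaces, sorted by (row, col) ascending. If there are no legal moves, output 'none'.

Answer: (1,2) (2,1) (3,4) (4,5)

Derivation:
(1,1): no bracket -> illegal
(1,2): flips 1 -> legal
(1,3): no bracket -> illegal
(2,1): flips 1 -> legal
(2,4): no bracket -> illegal
(3,1): no bracket -> illegal
(3,4): flips 1 -> legal
(3,5): no bracket -> illegal
(4,2): no bracket -> illegal
(4,5): flips 1 -> legal
(5,3): no bracket -> illegal
(5,4): no bracket -> illegal
(5,5): no bracket -> illegal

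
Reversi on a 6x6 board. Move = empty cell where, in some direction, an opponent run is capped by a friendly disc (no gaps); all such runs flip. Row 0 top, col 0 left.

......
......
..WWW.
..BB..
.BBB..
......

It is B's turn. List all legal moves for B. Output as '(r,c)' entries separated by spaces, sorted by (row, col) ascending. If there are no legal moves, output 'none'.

(1,1): flips 1 -> legal
(1,2): flips 1 -> legal
(1,3): flips 1 -> legal
(1,4): flips 1 -> legal
(1,5): flips 1 -> legal
(2,1): no bracket -> illegal
(2,5): no bracket -> illegal
(3,1): no bracket -> illegal
(3,4): no bracket -> illegal
(3,5): no bracket -> illegal

Answer: (1,1) (1,2) (1,3) (1,4) (1,5)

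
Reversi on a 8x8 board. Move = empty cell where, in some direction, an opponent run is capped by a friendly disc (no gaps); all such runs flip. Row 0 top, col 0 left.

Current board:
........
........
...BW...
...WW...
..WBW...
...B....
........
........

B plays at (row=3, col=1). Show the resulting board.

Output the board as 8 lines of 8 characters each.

Answer: ........
........
...BW...
.B.WW...
..BBW...
...B....
........
........

Derivation:
Place B at (3,1); scan 8 dirs for brackets.
Dir NW: first cell '.' (not opp) -> no flip
Dir N: first cell '.' (not opp) -> no flip
Dir NE: first cell '.' (not opp) -> no flip
Dir W: first cell '.' (not opp) -> no flip
Dir E: first cell '.' (not opp) -> no flip
Dir SW: first cell '.' (not opp) -> no flip
Dir S: first cell '.' (not opp) -> no flip
Dir SE: opp run (4,2) capped by B -> flip
All flips: (4,2)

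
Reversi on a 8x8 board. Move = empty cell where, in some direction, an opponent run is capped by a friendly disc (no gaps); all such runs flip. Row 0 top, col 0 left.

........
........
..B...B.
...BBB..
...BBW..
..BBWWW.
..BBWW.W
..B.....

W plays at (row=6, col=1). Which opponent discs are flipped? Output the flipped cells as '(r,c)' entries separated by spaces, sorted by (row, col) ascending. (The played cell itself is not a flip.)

Answer: (6,2) (6,3)

Derivation:
Dir NW: first cell '.' (not opp) -> no flip
Dir N: first cell '.' (not opp) -> no flip
Dir NE: opp run (5,2) (4,3) (3,4), next='.' -> no flip
Dir W: first cell '.' (not opp) -> no flip
Dir E: opp run (6,2) (6,3) capped by W -> flip
Dir SW: first cell '.' (not opp) -> no flip
Dir S: first cell '.' (not opp) -> no flip
Dir SE: opp run (7,2), next=edge -> no flip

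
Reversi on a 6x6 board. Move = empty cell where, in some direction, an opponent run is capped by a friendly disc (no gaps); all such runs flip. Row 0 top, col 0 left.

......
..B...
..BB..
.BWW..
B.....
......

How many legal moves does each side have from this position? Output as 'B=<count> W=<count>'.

Answer: B=5 W=5

Derivation:
-- B to move --
(2,1): no bracket -> illegal
(2,4): no bracket -> illegal
(3,4): flips 2 -> legal
(4,1): flips 1 -> legal
(4,2): flips 1 -> legal
(4,3): flips 1 -> legal
(4,4): flips 1 -> legal
B mobility = 5
-- W to move --
(0,1): no bracket -> illegal
(0,2): flips 2 -> legal
(0,3): no bracket -> illegal
(1,1): flips 1 -> legal
(1,3): flips 1 -> legal
(1,4): flips 1 -> legal
(2,0): no bracket -> illegal
(2,1): no bracket -> illegal
(2,4): no bracket -> illegal
(3,0): flips 1 -> legal
(3,4): no bracket -> illegal
(4,1): no bracket -> illegal
(4,2): no bracket -> illegal
(5,0): no bracket -> illegal
(5,1): no bracket -> illegal
W mobility = 5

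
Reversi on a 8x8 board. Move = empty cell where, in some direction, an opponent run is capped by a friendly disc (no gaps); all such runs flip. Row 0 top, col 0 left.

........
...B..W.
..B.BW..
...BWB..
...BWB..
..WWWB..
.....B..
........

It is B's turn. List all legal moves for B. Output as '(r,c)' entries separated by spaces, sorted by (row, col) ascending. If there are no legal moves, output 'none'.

(0,5): no bracket -> illegal
(0,6): no bracket -> illegal
(0,7): flips 3 -> legal
(1,4): no bracket -> illegal
(1,5): flips 1 -> legal
(1,7): no bracket -> illegal
(2,3): flips 1 -> legal
(2,6): flips 1 -> legal
(2,7): no bracket -> illegal
(3,6): no bracket -> illegal
(4,1): no bracket -> illegal
(4,2): no bracket -> illegal
(5,1): flips 3 -> legal
(6,1): flips 1 -> legal
(6,2): flips 2 -> legal
(6,3): flips 2 -> legal
(6,4): flips 3 -> legal

Answer: (0,7) (1,5) (2,3) (2,6) (5,1) (6,1) (6,2) (6,3) (6,4)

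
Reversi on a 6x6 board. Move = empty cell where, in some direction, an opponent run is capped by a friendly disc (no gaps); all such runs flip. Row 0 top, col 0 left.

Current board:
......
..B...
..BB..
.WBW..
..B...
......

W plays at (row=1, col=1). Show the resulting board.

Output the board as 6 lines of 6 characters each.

Answer: ......
.WB...
..WB..
.WBW..
..B...
......

Derivation:
Place W at (1,1); scan 8 dirs for brackets.
Dir NW: first cell '.' (not opp) -> no flip
Dir N: first cell '.' (not opp) -> no flip
Dir NE: first cell '.' (not opp) -> no flip
Dir W: first cell '.' (not opp) -> no flip
Dir E: opp run (1,2), next='.' -> no flip
Dir SW: first cell '.' (not opp) -> no flip
Dir S: first cell '.' (not opp) -> no flip
Dir SE: opp run (2,2) capped by W -> flip
All flips: (2,2)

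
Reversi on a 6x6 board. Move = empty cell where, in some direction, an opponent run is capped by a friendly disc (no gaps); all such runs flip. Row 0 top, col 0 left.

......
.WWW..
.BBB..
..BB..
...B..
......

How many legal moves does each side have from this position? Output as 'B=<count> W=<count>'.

Answer: B=5 W=6

Derivation:
-- B to move --
(0,0): flips 1 -> legal
(0,1): flips 2 -> legal
(0,2): flips 1 -> legal
(0,3): flips 2 -> legal
(0,4): flips 1 -> legal
(1,0): no bracket -> illegal
(1,4): no bracket -> illegal
(2,0): no bracket -> illegal
(2,4): no bracket -> illegal
B mobility = 5
-- W to move --
(1,0): no bracket -> illegal
(1,4): no bracket -> illegal
(2,0): no bracket -> illegal
(2,4): no bracket -> illegal
(3,0): flips 1 -> legal
(3,1): flips 2 -> legal
(3,4): flips 1 -> legal
(4,1): no bracket -> illegal
(4,2): flips 2 -> legal
(4,4): flips 2 -> legal
(5,2): no bracket -> illegal
(5,3): flips 3 -> legal
(5,4): no bracket -> illegal
W mobility = 6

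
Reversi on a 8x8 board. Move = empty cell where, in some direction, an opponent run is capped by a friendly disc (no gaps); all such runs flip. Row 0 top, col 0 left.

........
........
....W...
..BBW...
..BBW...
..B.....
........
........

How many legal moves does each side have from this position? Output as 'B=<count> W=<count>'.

Answer: B=5 W=5

Derivation:
-- B to move --
(1,3): no bracket -> illegal
(1,4): no bracket -> illegal
(1,5): flips 1 -> legal
(2,3): no bracket -> illegal
(2,5): flips 1 -> legal
(3,5): flips 1 -> legal
(4,5): flips 1 -> legal
(5,3): no bracket -> illegal
(5,4): no bracket -> illegal
(5,5): flips 1 -> legal
B mobility = 5
-- W to move --
(2,1): no bracket -> illegal
(2,2): flips 1 -> legal
(2,3): no bracket -> illegal
(3,1): flips 2 -> legal
(4,1): flips 2 -> legal
(5,1): flips 2 -> legal
(5,3): no bracket -> illegal
(5,4): no bracket -> illegal
(6,1): flips 2 -> legal
(6,2): no bracket -> illegal
(6,3): no bracket -> illegal
W mobility = 5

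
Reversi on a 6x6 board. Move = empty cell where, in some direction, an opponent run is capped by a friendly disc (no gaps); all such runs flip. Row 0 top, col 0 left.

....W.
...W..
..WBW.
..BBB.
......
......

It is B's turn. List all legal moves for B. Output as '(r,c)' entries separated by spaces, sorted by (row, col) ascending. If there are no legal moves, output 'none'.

Answer: (0,3) (1,1) (1,2) (1,4) (1,5) (2,1) (2,5)

Derivation:
(0,2): no bracket -> illegal
(0,3): flips 1 -> legal
(0,5): no bracket -> illegal
(1,1): flips 1 -> legal
(1,2): flips 1 -> legal
(1,4): flips 1 -> legal
(1,5): flips 1 -> legal
(2,1): flips 1 -> legal
(2,5): flips 1 -> legal
(3,1): no bracket -> illegal
(3,5): no bracket -> illegal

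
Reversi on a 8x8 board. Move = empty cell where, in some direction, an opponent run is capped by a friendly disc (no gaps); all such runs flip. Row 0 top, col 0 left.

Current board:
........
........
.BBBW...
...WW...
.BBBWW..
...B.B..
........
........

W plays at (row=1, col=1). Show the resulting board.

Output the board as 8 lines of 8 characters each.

Answer: ........
.W......
.BWBW...
...WW...
.BBBWW..
...B.B..
........
........

Derivation:
Place W at (1,1); scan 8 dirs for brackets.
Dir NW: first cell '.' (not opp) -> no flip
Dir N: first cell '.' (not opp) -> no flip
Dir NE: first cell '.' (not opp) -> no flip
Dir W: first cell '.' (not opp) -> no flip
Dir E: first cell '.' (not opp) -> no flip
Dir SW: first cell '.' (not opp) -> no flip
Dir S: opp run (2,1), next='.' -> no flip
Dir SE: opp run (2,2) capped by W -> flip
All flips: (2,2)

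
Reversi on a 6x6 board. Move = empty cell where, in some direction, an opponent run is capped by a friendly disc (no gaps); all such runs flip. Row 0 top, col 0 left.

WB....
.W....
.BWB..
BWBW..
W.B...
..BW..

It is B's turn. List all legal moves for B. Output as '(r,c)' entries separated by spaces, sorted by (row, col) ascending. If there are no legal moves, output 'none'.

Answer: (1,2) (2,0) (2,4) (3,4) (4,1) (4,3) (5,0) (5,4)

Derivation:
(0,2): no bracket -> illegal
(1,0): no bracket -> illegal
(1,2): flips 1 -> legal
(1,3): no bracket -> illegal
(2,0): flips 1 -> legal
(2,4): flips 1 -> legal
(3,4): flips 1 -> legal
(4,1): flips 1 -> legal
(4,3): flips 1 -> legal
(4,4): no bracket -> illegal
(5,0): flips 1 -> legal
(5,1): no bracket -> illegal
(5,4): flips 1 -> legal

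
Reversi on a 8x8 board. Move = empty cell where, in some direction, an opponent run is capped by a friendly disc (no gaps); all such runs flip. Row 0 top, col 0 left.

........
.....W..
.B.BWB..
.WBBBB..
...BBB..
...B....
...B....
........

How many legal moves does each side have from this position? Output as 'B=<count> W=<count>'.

-- B to move --
(0,4): no bracket -> illegal
(0,5): flips 1 -> legal
(0,6): flips 2 -> legal
(1,3): flips 1 -> legal
(1,4): flips 1 -> legal
(1,6): no bracket -> illegal
(2,0): no bracket -> illegal
(2,2): no bracket -> illegal
(2,6): no bracket -> illegal
(3,0): flips 1 -> legal
(4,0): no bracket -> illegal
(4,1): flips 1 -> legal
(4,2): no bracket -> illegal
B mobility = 6
-- W to move --
(1,0): no bracket -> illegal
(1,1): flips 1 -> legal
(1,2): no bracket -> illegal
(1,3): no bracket -> illegal
(1,4): no bracket -> illegal
(1,6): no bracket -> illegal
(2,0): no bracket -> illegal
(2,2): flips 1 -> legal
(2,6): flips 1 -> legal
(3,0): no bracket -> illegal
(3,6): flips 4 -> legal
(4,1): no bracket -> illegal
(4,2): flips 1 -> legal
(4,6): flips 1 -> legal
(5,2): no bracket -> illegal
(5,4): flips 2 -> legal
(5,5): flips 3 -> legal
(5,6): no bracket -> illegal
(6,2): no bracket -> illegal
(6,4): no bracket -> illegal
(7,2): no bracket -> illegal
(7,3): no bracket -> illegal
(7,4): no bracket -> illegal
W mobility = 8

Answer: B=6 W=8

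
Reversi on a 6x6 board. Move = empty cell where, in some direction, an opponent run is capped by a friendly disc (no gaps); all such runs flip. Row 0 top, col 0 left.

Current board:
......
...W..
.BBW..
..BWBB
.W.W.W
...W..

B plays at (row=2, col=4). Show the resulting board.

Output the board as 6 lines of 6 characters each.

Answer: ......
...W..
.BBBB.
..BWBB
.W.W.W
...W..

Derivation:
Place B at (2,4); scan 8 dirs for brackets.
Dir NW: opp run (1,3), next='.' -> no flip
Dir N: first cell '.' (not opp) -> no flip
Dir NE: first cell '.' (not opp) -> no flip
Dir W: opp run (2,3) capped by B -> flip
Dir E: first cell '.' (not opp) -> no flip
Dir SW: opp run (3,3), next='.' -> no flip
Dir S: first cell 'B' (not opp) -> no flip
Dir SE: first cell 'B' (not opp) -> no flip
All flips: (2,3)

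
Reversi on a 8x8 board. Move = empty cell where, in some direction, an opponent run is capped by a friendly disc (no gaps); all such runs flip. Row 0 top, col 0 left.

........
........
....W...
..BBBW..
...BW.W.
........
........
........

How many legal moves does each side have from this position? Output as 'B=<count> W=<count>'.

-- B to move --
(1,3): no bracket -> illegal
(1,4): flips 1 -> legal
(1,5): flips 1 -> legal
(2,3): no bracket -> illegal
(2,5): no bracket -> illegal
(2,6): no bracket -> illegal
(3,6): flips 1 -> legal
(3,7): no bracket -> illegal
(4,5): flips 1 -> legal
(4,7): no bracket -> illegal
(5,3): no bracket -> illegal
(5,4): flips 1 -> legal
(5,5): flips 1 -> legal
(5,6): no bracket -> illegal
(5,7): no bracket -> illegal
B mobility = 6
-- W to move --
(2,1): no bracket -> illegal
(2,2): flips 1 -> legal
(2,3): no bracket -> illegal
(2,5): no bracket -> illegal
(3,1): flips 3 -> legal
(4,1): no bracket -> illegal
(4,2): flips 2 -> legal
(4,5): no bracket -> illegal
(5,2): no bracket -> illegal
(5,3): no bracket -> illegal
(5,4): no bracket -> illegal
W mobility = 3

Answer: B=6 W=3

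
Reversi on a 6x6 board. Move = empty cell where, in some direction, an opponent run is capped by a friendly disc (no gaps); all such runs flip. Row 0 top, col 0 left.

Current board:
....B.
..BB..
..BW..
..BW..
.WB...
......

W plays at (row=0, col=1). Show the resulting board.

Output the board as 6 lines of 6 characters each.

Answer: .W..B.
..WB..
..BW..
..BW..
.WB...
......

Derivation:
Place W at (0,1); scan 8 dirs for brackets.
Dir NW: edge -> no flip
Dir N: edge -> no flip
Dir NE: edge -> no flip
Dir W: first cell '.' (not opp) -> no flip
Dir E: first cell '.' (not opp) -> no flip
Dir SW: first cell '.' (not opp) -> no flip
Dir S: first cell '.' (not opp) -> no flip
Dir SE: opp run (1,2) capped by W -> flip
All flips: (1,2)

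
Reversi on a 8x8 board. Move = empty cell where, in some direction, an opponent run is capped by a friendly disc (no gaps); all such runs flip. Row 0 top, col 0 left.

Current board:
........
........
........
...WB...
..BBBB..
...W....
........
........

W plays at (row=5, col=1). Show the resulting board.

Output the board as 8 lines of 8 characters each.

Place W at (5,1); scan 8 dirs for brackets.
Dir NW: first cell '.' (not opp) -> no flip
Dir N: first cell '.' (not opp) -> no flip
Dir NE: opp run (4,2) capped by W -> flip
Dir W: first cell '.' (not opp) -> no flip
Dir E: first cell '.' (not opp) -> no flip
Dir SW: first cell '.' (not opp) -> no flip
Dir S: first cell '.' (not opp) -> no flip
Dir SE: first cell '.' (not opp) -> no flip
All flips: (4,2)

Answer: ........
........
........
...WB...
..WBBB..
.W.W....
........
........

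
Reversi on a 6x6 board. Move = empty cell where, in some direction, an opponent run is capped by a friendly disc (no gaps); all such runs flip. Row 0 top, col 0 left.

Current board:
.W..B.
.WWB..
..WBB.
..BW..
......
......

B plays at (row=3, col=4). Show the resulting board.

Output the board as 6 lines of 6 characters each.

Place B at (3,4); scan 8 dirs for brackets.
Dir NW: first cell 'B' (not opp) -> no flip
Dir N: first cell 'B' (not opp) -> no flip
Dir NE: first cell '.' (not opp) -> no flip
Dir W: opp run (3,3) capped by B -> flip
Dir E: first cell '.' (not opp) -> no flip
Dir SW: first cell '.' (not opp) -> no flip
Dir S: first cell '.' (not opp) -> no flip
Dir SE: first cell '.' (not opp) -> no flip
All flips: (3,3)

Answer: .W..B.
.WWB..
..WBB.
..BBB.
......
......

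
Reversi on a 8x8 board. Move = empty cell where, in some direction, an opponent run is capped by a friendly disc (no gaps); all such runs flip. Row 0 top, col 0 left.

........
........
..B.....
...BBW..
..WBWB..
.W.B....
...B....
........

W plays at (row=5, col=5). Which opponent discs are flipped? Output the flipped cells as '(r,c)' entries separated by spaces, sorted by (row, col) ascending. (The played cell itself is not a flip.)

Dir NW: first cell 'W' (not opp) -> no flip
Dir N: opp run (4,5) capped by W -> flip
Dir NE: first cell '.' (not opp) -> no flip
Dir W: first cell '.' (not opp) -> no flip
Dir E: first cell '.' (not opp) -> no flip
Dir SW: first cell '.' (not opp) -> no flip
Dir S: first cell '.' (not opp) -> no flip
Dir SE: first cell '.' (not opp) -> no flip

Answer: (4,5)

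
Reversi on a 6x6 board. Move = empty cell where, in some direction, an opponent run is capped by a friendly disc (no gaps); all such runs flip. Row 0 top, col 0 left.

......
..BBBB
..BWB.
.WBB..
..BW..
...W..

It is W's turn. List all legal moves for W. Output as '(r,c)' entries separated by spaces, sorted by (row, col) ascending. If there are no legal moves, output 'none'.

(0,1): flips 1 -> legal
(0,2): no bracket -> illegal
(0,3): flips 1 -> legal
(0,4): flips 2 -> legal
(0,5): flips 1 -> legal
(1,1): no bracket -> illegal
(2,1): flips 2 -> legal
(2,5): flips 1 -> legal
(3,4): flips 2 -> legal
(3,5): no bracket -> illegal
(4,1): flips 2 -> legal
(4,4): no bracket -> illegal
(5,1): no bracket -> illegal
(5,2): no bracket -> illegal

Answer: (0,1) (0,3) (0,4) (0,5) (2,1) (2,5) (3,4) (4,1)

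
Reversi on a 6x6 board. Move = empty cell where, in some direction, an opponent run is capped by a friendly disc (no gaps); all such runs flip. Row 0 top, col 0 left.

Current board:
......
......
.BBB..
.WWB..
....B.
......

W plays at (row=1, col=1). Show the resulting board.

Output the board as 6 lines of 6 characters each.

Place W at (1,1); scan 8 dirs for brackets.
Dir NW: first cell '.' (not opp) -> no flip
Dir N: first cell '.' (not opp) -> no flip
Dir NE: first cell '.' (not opp) -> no flip
Dir W: first cell '.' (not opp) -> no flip
Dir E: first cell '.' (not opp) -> no flip
Dir SW: first cell '.' (not opp) -> no flip
Dir S: opp run (2,1) capped by W -> flip
Dir SE: opp run (2,2) (3,3) (4,4), next='.' -> no flip
All flips: (2,1)

Answer: ......
.W....
.WBB..
.WWB..
....B.
......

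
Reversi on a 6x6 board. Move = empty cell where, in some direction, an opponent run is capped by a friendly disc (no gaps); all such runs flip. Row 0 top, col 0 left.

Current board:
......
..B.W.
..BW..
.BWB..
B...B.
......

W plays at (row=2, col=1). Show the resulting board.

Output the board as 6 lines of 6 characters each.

Answer: ......
..B.W.
.WWW..
.BWB..
B...B.
......

Derivation:
Place W at (2,1); scan 8 dirs for brackets.
Dir NW: first cell '.' (not opp) -> no flip
Dir N: first cell '.' (not opp) -> no flip
Dir NE: opp run (1,2), next='.' -> no flip
Dir W: first cell '.' (not opp) -> no flip
Dir E: opp run (2,2) capped by W -> flip
Dir SW: first cell '.' (not opp) -> no flip
Dir S: opp run (3,1), next='.' -> no flip
Dir SE: first cell 'W' (not opp) -> no flip
All flips: (2,2)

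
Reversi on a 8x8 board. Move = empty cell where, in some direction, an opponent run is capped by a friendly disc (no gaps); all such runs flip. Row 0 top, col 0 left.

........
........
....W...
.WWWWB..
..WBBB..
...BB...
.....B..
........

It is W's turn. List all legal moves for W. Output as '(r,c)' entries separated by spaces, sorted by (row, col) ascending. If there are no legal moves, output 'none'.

(2,5): no bracket -> illegal
(2,6): no bracket -> illegal
(3,6): flips 1 -> legal
(4,6): flips 4 -> legal
(5,2): flips 1 -> legal
(5,5): flips 1 -> legal
(5,6): flips 1 -> legal
(6,2): no bracket -> illegal
(6,3): flips 2 -> legal
(6,4): flips 3 -> legal
(6,6): no bracket -> illegal
(7,4): no bracket -> illegal
(7,5): no bracket -> illegal
(7,6): flips 3 -> legal

Answer: (3,6) (4,6) (5,2) (5,5) (5,6) (6,3) (6,4) (7,6)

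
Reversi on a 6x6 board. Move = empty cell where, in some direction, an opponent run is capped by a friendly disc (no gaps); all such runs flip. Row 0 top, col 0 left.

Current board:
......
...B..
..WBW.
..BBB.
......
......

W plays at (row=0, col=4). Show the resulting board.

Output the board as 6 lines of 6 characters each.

Place W at (0,4); scan 8 dirs for brackets.
Dir NW: edge -> no flip
Dir N: edge -> no flip
Dir NE: edge -> no flip
Dir W: first cell '.' (not opp) -> no flip
Dir E: first cell '.' (not opp) -> no flip
Dir SW: opp run (1,3) capped by W -> flip
Dir S: first cell '.' (not opp) -> no flip
Dir SE: first cell '.' (not opp) -> no flip
All flips: (1,3)

Answer: ....W.
...W..
..WBW.
..BBB.
......
......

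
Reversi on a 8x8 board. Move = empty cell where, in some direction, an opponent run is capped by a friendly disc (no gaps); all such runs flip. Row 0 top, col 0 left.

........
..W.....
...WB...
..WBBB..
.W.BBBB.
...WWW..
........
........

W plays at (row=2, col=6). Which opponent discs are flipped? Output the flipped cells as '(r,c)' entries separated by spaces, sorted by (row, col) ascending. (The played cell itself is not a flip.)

Answer: (3,5) (4,4)

Derivation:
Dir NW: first cell '.' (not opp) -> no flip
Dir N: first cell '.' (not opp) -> no flip
Dir NE: first cell '.' (not opp) -> no flip
Dir W: first cell '.' (not opp) -> no flip
Dir E: first cell '.' (not opp) -> no flip
Dir SW: opp run (3,5) (4,4) capped by W -> flip
Dir S: first cell '.' (not opp) -> no flip
Dir SE: first cell '.' (not opp) -> no flip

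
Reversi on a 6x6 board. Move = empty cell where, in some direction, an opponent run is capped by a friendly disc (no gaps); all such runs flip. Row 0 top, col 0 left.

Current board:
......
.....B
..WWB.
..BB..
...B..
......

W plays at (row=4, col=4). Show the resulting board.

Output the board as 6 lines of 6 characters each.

Place W at (4,4); scan 8 dirs for brackets.
Dir NW: opp run (3,3) capped by W -> flip
Dir N: first cell '.' (not opp) -> no flip
Dir NE: first cell '.' (not opp) -> no flip
Dir W: opp run (4,3), next='.' -> no flip
Dir E: first cell '.' (not opp) -> no flip
Dir SW: first cell '.' (not opp) -> no flip
Dir S: first cell '.' (not opp) -> no flip
Dir SE: first cell '.' (not opp) -> no flip
All flips: (3,3)

Answer: ......
.....B
..WWB.
..BW..
...BW.
......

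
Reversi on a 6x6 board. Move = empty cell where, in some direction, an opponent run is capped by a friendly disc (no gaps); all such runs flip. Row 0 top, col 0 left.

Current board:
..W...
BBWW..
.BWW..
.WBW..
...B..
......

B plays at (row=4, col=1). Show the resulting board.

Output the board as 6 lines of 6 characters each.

Answer: ..W...
BBWW..
.BWW..
.BBW..
.B.B..
......

Derivation:
Place B at (4,1); scan 8 dirs for brackets.
Dir NW: first cell '.' (not opp) -> no flip
Dir N: opp run (3,1) capped by B -> flip
Dir NE: first cell 'B' (not opp) -> no flip
Dir W: first cell '.' (not opp) -> no flip
Dir E: first cell '.' (not opp) -> no flip
Dir SW: first cell '.' (not opp) -> no flip
Dir S: first cell '.' (not opp) -> no flip
Dir SE: first cell '.' (not opp) -> no flip
All flips: (3,1)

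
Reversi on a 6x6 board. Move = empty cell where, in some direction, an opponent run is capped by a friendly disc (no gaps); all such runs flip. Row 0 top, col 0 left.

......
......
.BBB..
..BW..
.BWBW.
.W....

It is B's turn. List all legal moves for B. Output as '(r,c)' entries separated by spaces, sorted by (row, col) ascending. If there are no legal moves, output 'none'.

(2,4): no bracket -> illegal
(3,1): no bracket -> illegal
(3,4): flips 1 -> legal
(3,5): no bracket -> illegal
(4,0): no bracket -> illegal
(4,5): flips 1 -> legal
(5,0): no bracket -> illegal
(5,2): flips 1 -> legal
(5,3): no bracket -> illegal
(5,4): no bracket -> illegal
(5,5): flips 2 -> legal

Answer: (3,4) (4,5) (5,2) (5,5)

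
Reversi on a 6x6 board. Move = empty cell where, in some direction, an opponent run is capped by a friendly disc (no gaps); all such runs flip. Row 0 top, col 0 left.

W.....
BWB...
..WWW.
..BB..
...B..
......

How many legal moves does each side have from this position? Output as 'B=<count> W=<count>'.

-- B to move --
(0,1): no bracket -> illegal
(0,2): no bracket -> illegal
(1,3): flips 1 -> legal
(1,4): flips 1 -> legal
(1,5): flips 1 -> legal
(2,0): no bracket -> illegal
(2,1): no bracket -> illegal
(2,5): no bracket -> illegal
(3,1): no bracket -> illegal
(3,4): flips 1 -> legal
(3,5): no bracket -> illegal
B mobility = 4
-- W to move --
(0,1): flips 1 -> legal
(0,2): flips 1 -> legal
(0,3): no bracket -> illegal
(1,3): flips 1 -> legal
(2,0): flips 1 -> legal
(2,1): no bracket -> illegal
(3,1): no bracket -> illegal
(3,4): no bracket -> illegal
(4,1): flips 1 -> legal
(4,2): flips 2 -> legal
(4,4): flips 1 -> legal
(5,2): no bracket -> illegal
(5,3): flips 2 -> legal
(5,4): no bracket -> illegal
W mobility = 8

Answer: B=4 W=8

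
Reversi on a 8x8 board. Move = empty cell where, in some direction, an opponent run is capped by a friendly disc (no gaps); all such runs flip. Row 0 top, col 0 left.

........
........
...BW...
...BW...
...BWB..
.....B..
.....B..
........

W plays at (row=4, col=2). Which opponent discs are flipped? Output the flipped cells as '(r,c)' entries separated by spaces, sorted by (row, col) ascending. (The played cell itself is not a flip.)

Dir NW: first cell '.' (not opp) -> no flip
Dir N: first cell '.' (not opp) -> no flip
Dir NE: opp run (3,3) capped by W -> flip
Dir W: first cell '.' (not opp) -> no flip
Dir E: opp run (4,3) capped by W -> flip
Dir SW: first cell '.' (not opp) -> no flip
Dir S: first cell '.' (not opp) -> no flip
Dir SE: first cell '.' (not opp) -> no flip

Answer: (3,3) (4,3)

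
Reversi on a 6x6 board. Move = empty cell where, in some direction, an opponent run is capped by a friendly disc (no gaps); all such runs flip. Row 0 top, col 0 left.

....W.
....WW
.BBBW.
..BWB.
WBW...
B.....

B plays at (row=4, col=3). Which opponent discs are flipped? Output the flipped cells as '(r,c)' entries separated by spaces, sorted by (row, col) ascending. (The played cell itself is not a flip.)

Dir NW: first cell 'B' (not opp) -> no flip
Dir N: opp run (3,3) capped by B -> flip
Dir NE: first cell 'B' (not opp) -> no flip
Dir W: opp run (4,2) capped by B -> flip
Dir E: first cell '.' (not opp) -> no flip
Dir SW: first cell '.' (not opp) -> no flip
Dir S: first cell '.' (not opp) -> no flip
Dir SE: first cell '.' (not opp) -> no flip

Answer: (3,3) (4,2)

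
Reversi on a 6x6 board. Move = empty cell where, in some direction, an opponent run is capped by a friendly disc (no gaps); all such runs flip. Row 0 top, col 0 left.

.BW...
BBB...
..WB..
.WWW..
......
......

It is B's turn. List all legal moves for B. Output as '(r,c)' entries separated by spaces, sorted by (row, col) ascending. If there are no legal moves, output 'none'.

(0,3): flips 1 -> legal
(1,3): no bracket -> illegal
(2,0): no bracket -> illegal
(2,1): flips 1 -> legal
(2,4): no bracket -> illegal
(3,0): no bracket -> illegal
(3,4): no bracket -> illegal
(4,0): no bracket -> illegal
(4,1): flips 1 -> legal
(4,2): flips 2 -> legal
(4,3): flips 1 -> legal
(4,4): flips 2 -> legal

Answer: (0,3) (2,1) (4,1) (4,2) (4,3) (4,4)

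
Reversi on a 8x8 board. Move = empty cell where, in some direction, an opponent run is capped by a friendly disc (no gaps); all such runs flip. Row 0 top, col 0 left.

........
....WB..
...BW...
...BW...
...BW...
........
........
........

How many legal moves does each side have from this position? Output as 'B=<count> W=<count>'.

-- B to move --
(0,3): no bracket -> illegal
(0,4): no bracket -> illegal
(0,5): flips 1 -> legal
(1,3): flips 1 -> legal
(2,5): flips 2 -> legal
(3,5): flips 1 -> legal
(4,5): flips 2 -> legal
(5,3): no bracket -> illegal
(5,4): no bracket -> illegal
(5,5): flips 1 -> legal
B mobility = 6
-- W to move --
(0,4): no bracket -> illegal
(0,5): no bracket -> illegal
(0,6): flips 1 -> legal
(1,2): flips 1 -> legal
(1,3): no bracket -> illegal
(1,6): flips 1 -> legal
(2,2): flips 2 -> legal
(2,5): no bracket -> illegal
(2,6): no bracket -> illegal
(3,2): flips 2 -> legal
(4,2): flips 2 -> legal
(5,2): flips 1 -> legal
(5,3): no bracket -> illegal
(5,4): no bracket -> illegal
W mobility = 7

Answer: B=6 W=7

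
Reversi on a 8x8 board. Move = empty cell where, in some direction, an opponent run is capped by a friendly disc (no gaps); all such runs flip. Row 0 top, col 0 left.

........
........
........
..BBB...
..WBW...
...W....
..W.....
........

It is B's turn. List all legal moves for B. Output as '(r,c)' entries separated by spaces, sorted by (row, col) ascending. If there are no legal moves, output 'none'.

Answer: (4,1) (4,5) (5,1) (5,2) (5,4) (5,5) (6,3)

Derivation:
(3,1): no bracket -> illegal
(3,5): no bracket -> illegal
(4,1): flips 1 -> legal
(4,5): flips 1 -> legal
(5,1): flips 1 -> legal
(5,2): flips 1 -> legal
(5,4): flips 1 -> legal
(5,5): flips 1 -> legal
(6,1): no bracket -> illegal
(6,3): flips 1 -> legal
(6,4): no bracket -> illegal
(7,1): no bracket -> illegal
(7,2): no bracket -> illegal
(7,3): no bracket -> illegal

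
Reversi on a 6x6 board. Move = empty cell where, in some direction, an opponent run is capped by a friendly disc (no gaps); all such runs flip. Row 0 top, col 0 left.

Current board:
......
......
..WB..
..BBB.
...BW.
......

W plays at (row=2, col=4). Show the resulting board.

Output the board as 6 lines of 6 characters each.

Place W at (2,4); scan 8 dirs for brackets.
Dir NW: first cell '.' (not opp) -> no flip
Dir N: first cell '.' (not opp) -> no flip
Dir NE: first cell '.' (not opp) -> no flip
Dir W: opp run (2,3) capped by W -> flip
Dir E: first cell '.' (not opp) -> no flip
Dir SW: opp run (3,3), next='.' -> no flip
Dir S: opp run (3,4) capped by W -> flip
Dir SE: first cell '.' (not opp) -> no flip
All flips: (2,3) (3,4)

Answer: ......
......
..WWW.
..BBW.
...BW.
......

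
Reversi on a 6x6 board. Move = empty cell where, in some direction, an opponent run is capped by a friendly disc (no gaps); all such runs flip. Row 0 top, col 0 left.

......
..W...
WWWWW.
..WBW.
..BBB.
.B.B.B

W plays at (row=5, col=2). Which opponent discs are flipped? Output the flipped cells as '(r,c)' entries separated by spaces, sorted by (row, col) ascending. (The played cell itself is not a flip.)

Dir NW: first cell '.' (not opp) -> no flip
Dir N: opp run (4,2) capped by W -> flip
Dir NE: opp run (4,3) capped by W -> flip
Dir W: opp run (5,1), next='.' -> no flip
Dir E: opp run (5,3), next='.' -> no flip
Dir SW: edge -> no flip
Dir S: edge -> no flip
Dir SE: edge -> no flip

Answer: (4,2) (4,3)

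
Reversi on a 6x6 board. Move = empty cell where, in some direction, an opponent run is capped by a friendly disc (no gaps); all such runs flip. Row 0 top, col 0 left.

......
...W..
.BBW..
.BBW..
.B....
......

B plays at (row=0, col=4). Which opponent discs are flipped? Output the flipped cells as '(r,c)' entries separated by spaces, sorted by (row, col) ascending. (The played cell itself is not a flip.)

Answer: (1,3)

Derivation:
Dir NW: edge -> no flip
Dir N: edge -> no flip
Dir NE: edge -> no flip
Dir W: first cell '.' (not opp) -> no flip
Dir E: first cell '.' (not opp) -> no flip
Dir SW: opp run (1,3) capped by B -> flip
Dir S: first cell '.' (not opp) -> no flip
Dir SE: first cell '.' (not opp) -> no flip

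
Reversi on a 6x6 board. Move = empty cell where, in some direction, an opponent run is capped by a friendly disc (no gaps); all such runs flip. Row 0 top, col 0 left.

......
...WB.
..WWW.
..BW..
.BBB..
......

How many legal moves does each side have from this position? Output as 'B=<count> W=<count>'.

-- B to move --
(0,2): no bracket -> illegal
(0,3): flips 3 -> legal
(0,4): no bracket -> illegal
(1,1): no bracket -> illegal
(1,2): flips 2 -> legal
(1,5): flips 2 -> legal
(2,1): no bracket -> illegal
(2,5): no bracket -> illegal
(3,1): no bracket -> illegal
(3,4): flips 2 -> legal
(3,5): no bracket -> illegal
(4,4): no bracket -> illegal
B mobility = 4
-- W to move --
(0,3): no bracket -> illegal
(0,4): flips 1 -> legal
(0,5): flips 1 -> legal
(1,5): flips 1 -> legal
(2,1): no bracket -> illegal
(2,5): no bracket -> illegal
(3,0): no bracket -> illegal
(3,1): flips 1 -> legal
(3,4): no bracket -> illegal
(4,0): no bracket -> illegal
(4,4): no bracket -> illegal
(5,0): flips 2 -> legal
(5,1): flips 1 -> legal
(5,2): flips 2 -> legal
(5,3): flips 1 -> legal
(5,4): no bracket -> illegal
W mobility = 8

Answer: B=4 W=8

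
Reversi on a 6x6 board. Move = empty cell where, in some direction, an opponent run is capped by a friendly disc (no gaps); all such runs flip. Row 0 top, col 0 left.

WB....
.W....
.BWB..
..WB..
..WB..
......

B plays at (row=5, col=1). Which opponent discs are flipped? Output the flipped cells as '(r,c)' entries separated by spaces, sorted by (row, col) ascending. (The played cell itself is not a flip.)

Dir NW: first cell '.' (not opp) -> no flip
Dir N: first cell '.' (not opp) -> no flip
Dir NE: opp run (4,2) capped by B -> flip
Dir W: first cell '.' (not opp) -> no flip
Dir E: first cell '.' (not opp) -> no flip
Dir SW: edge -> no flip
Dir S: edge -> no flip
Dir SE: edge -> no flip

Answer: (4,2)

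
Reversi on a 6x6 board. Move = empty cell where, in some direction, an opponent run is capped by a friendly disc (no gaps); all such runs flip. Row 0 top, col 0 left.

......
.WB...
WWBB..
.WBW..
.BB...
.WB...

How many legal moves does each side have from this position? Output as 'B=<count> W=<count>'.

-- B to move --
(0,0): flips 1 -> legal
(0,1): flips 3 -> legal
(0,2): no bracket -> illegal
(1,0): flips 2 -> legal
(2,4): flips 1 -> legal
(3,0): flips 2 -> legal
(3,4): flips 1 -> legal
(4,0): flips 1 -> legal
(4,3): flips 1 -> legal
(4,4): flips 1 -> legal
(5,0): flips 1 -> legal
B mobility = 10
-- W to move --
(0,1): no bracket -> illegal
(0,2): no bracket -> illegal
(0,3): flips 1 -> legal
(1,3): flips 3 -> legal
(1,4): no bracket -> illegal
(2,4): flips 2 -> legal
(3,0): no bracket -> illegal
(3,4): no bracket -> illegal
(4,0): no bracket -> illegal
(4,3): flips 1 -> legal
(5,0): no bracket -> illegal
(5,3): flips 2 -> legal
W mobility = 5

Answer: B=10 W=5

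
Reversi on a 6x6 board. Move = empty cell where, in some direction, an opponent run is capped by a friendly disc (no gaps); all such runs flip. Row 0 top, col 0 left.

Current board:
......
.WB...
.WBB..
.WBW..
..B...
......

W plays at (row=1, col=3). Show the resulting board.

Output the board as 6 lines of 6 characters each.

Place W at (1,3); scan 8 dirs for brackets.
Dir NW: first cell '.' (not opp) -> no flip
Dir N: first cell '.' (not opp) -> no flip
Dir NE: first cell '.' (not opp) -> no flip
Dir W: opp run (1,2) capped by W -> flip
Dir E: first cell '.' (not opp) -> no flip
Dir SW: opp run (2,2) capped by W -> flip
Dir S: opp run (2,3) capped by W -> flip
Dir SE: first cell '.' (not opp) -> no flip
All flips: (1,2) (2,2) (2,3)

Answer: ......
.WWW..
.WWW..
.WBW..
..B...
......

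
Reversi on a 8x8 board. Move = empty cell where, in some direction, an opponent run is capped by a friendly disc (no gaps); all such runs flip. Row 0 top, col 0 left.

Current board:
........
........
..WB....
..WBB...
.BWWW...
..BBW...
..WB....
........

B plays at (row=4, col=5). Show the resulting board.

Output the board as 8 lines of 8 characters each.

Place B at (4,5); scan 8 dirs for brackets.
Dir NW: first cell 'B' (not opp) -> no flip
Dir N: first cell '.' (not opp) -> no flip
Dir NE: first cell '.' (not opp) -> no flip
Dir W: opp run (4,4) (4,3) (4,2) capped by B -> flip
Dir E: first cell '.' (not opp) -> no flip
Dir SW: opp run (5,4) capped by B -> flip
Dir S: first cell '.' (not opp) -> no flip
Dir SE: first cell '.' (not opp) -> no flip
All flips: (4,2) (4,3) (4,4) (5,4)

Answer: ........
........
..WB....
..WBB...
.BBBBB..
..BBB...
..WB....
........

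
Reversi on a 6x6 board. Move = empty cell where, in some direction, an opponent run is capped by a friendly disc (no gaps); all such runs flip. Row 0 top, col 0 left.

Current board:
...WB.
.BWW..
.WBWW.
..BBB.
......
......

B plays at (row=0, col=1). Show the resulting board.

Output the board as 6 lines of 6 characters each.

Place B at (0,1); scan 8 dirs for brackets.
Dir NW: edge -> no flip
Dir N: edge -> no flip
Dir NE: edge -> no flip
Dir W: first cell '.' (not opp) -> no flip
Dir E: first cell '.' (not opp) -> no flip
Dir SW: first cell '.' (not opp) -> no flip
Dir S: first cell 'B' (not opp) -> no flip
Dir SE: opp run (1,2) (2,3) capped by B -> flip
All flips: (1,2) (2,3)

Answer: .B.WB.
.BBW..
.WBBW.
..BBB.
......
......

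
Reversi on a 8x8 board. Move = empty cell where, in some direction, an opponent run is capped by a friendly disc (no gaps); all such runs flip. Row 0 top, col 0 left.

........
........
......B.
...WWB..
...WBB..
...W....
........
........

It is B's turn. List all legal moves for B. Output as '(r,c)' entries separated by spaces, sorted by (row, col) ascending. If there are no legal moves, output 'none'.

Answer: (2,2) (2,3) (2,4) (3,2) (4,2) (6,2)

Derivation:
(2,2): flips 1 -> legal
(2,3): flips 1 -> legal
(2,4): flips 1 -> legal
(2,5): no bracket -> illegal
(3,2): flips 2 -> legal
(4,2): flips 1 -> legal
(5,2): no bracket -> illegal
(5,4): no bracket -> illegal
(6,2): flips 1 -> legal
(6,3): no bracket -> illegal
(6,4): no bracket -> illegal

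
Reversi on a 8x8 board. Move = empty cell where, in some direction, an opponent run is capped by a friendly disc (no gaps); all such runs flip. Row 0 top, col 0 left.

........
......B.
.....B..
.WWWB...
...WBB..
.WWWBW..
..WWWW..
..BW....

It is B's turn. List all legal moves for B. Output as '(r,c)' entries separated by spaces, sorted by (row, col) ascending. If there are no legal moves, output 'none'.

(2,0): no bracket -> illegal
(2,1): flips 2 -> legal
(2,2): flips 1 -> legal
(2,3): no bracket -> illegal
(2,4): no bracket -> illegal
(3,0): flips 3 -> legal
(4,0): no bracket -> illegal
(4,1): no bracket -> illegal
(4,2): flips 3 -> legal
(4,6): no bracket -> illegal
(5,0): flips 3 -> legal
(5,6): flips 1 -> legal
(6,0): no bracket -> illegal
(6,1): flips 2 -> legal
(6,6): flips 1 -> legal
(7,1): flips 2 -> legal
(7,4): flips 2 -> legal
(7,5): flips 2 -> legal
(7,6): flips 1 -> legal

Answer: (2,1) (2,2) (3,0) (4,2) (5,0) (5,6) (6,1) (6,6) (7,1) (7,4) (7,5) (7,6)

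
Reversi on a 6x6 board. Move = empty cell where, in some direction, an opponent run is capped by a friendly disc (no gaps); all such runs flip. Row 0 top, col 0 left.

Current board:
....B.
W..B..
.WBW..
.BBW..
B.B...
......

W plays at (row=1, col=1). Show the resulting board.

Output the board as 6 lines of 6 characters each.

Answer: ....B.
WW.B..
.WWW..
.BBW..
B.B...
......

Derivation:
Place W at (1,1); scan 8 dirs for brackets.
Dir NW: first cell '.' (not opp) -> no flip
Dir N: first cell '.' (not opp) -> no flip
Dir NE: first cell '.' (not opp) -> no flip
Dir W: first cell 'W' (not opp) -> no flip
Dir E: first cell '.' (not opp) -> no flip
Dir SW: first cell '.' (not opp) -> no flip
Dir S: first cell 'W' (not opp) -> no flip
Dir SE: opp run (2,2) capped by W -> flip
All flips: (2,2)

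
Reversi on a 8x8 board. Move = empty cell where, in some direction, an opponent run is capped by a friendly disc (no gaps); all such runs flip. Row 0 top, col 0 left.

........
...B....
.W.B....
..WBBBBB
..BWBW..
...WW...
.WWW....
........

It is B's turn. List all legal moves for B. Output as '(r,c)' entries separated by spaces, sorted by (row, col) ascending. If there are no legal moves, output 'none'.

Answer: (2,2) (3,1) (4,1) (4,6) (5,2) (5,5) (5,6) (6,4) (7,1) (7,2) (7,3)

Derivation:
(1,0): no bracket -> illegal
(1,1): no bracket -> illegal
(1,2): no bracket -> illegal
(2,0): no bracket -> illegal
(2,2): flips 1 -> legal
(3,0): no bracket -> illegal
(3,1): flips 1 -> legal
(4,1): flips 1 -> legal
(4,6): flips 1 -> legal
(5,0): no bracket -> illegal
(5,1): no bracket -> illegal
(5,2): flips 1 -> legal
(5,5): flips 1 -> legal
(5,6): flips 1 -> legal
(6,0): no bracket -> illegal
(6,4): flips 2 -> legal
(6,5): no bracket -> illegal
(7,0): no bracket -> illegal
(7,1): flips 2 -> legal
(7,2): flips 3 -> legal
(7,3): flips 3 -> legal
(7,4): no bracket -> illegal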